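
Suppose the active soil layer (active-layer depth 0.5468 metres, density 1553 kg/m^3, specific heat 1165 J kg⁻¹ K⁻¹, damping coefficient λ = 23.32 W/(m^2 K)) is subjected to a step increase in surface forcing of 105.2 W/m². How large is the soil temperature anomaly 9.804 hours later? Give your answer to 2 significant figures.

2.5 K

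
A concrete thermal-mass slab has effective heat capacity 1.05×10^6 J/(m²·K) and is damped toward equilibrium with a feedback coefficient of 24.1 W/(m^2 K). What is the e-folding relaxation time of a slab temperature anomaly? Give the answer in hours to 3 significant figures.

12.1 hours

Areal heat capacity C = 1.05×10^6 J/(m²·K) (given).
Relaxation time τ = C / λ = 1.05×10^6 / 24.1 = 43600 s.
In hours: 43600 s / (3600 s/hour) = 12.1 hours.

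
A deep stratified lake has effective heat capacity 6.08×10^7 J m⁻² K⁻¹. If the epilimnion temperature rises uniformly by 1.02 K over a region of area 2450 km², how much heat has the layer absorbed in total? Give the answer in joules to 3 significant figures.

Areal heat capacity C = 6.08×10^7 J m⁻² K⁻¹ (given).
Heat per unit area: q = C ΔT = 6.08×10^7 × 1.02 = 6.20×10^7 J/m².
Total heat: Q = q × A = 6.20×10^7 × (2450 × 10⁶ m²) = 1.52×10^17 J.

1.52×10^17 J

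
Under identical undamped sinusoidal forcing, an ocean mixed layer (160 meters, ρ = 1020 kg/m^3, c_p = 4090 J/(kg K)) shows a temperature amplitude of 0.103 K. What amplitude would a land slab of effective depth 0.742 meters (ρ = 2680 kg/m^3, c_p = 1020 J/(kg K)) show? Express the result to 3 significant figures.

33.9 K

C_ocean = 6.67×10^8 J/(m²·K); C_land = 2.03×10^6 J/(m²·K).
A ∝ 1/C ⇒ A_land = A_ocean × C_ocean/C_land = 0.103 × 329 = 33.9 K.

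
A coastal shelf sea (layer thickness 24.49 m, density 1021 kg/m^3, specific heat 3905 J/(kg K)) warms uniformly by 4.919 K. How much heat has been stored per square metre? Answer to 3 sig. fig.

Areal heat capacity C = ρ c_p D = 1021 × 3905 × 24.49 = 9.76×10^7 J/(m²·K).
ΔQ = C ΔT = 9.76×10^7 × 4.919 = 4.80×10^8 J/m².

4.80×10^8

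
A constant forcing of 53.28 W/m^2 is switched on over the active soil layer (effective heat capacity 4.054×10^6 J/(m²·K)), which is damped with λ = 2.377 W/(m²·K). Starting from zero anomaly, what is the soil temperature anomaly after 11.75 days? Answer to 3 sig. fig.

10.1 K

Areal heat capacity C = 4.054×10^6 J/(m²·K) (given).
τ = C / λ = 4.05×10^6 / 2.377 = 1.71×10^6 s.
Equilibrium anomaly ΔT_eq = F / λ = 53.28 / 2.377 = 22.4 K.
t = 11.75 days = 1.02×10^6 s, so t/τ = 0.595.
ΔT(t) = ΔT_eq (1 − e^(−t/τ)) = 22.4 × (1 − e^−0.595) = 10.1 K.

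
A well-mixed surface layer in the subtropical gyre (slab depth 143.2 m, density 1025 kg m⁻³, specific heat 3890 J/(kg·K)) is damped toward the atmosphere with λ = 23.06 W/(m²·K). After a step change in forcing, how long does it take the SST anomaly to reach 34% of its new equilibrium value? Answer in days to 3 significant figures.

119 days

Areal heat capacity C = ρ c_p D = 1025 × 3890 × 143.2 = 5.71×10^8 J m⁻² K⁻¹.
τ = C / λ = 5.71×10^8 / 23.06 = 2.48×10^7 s.
Fraction reached: 1 − e^(−t/τ) = 0.34 ⇒ t = −τ ln(1 − 0.34) = τ × 0.416.
t = 1.03×10^7 s = 119 days.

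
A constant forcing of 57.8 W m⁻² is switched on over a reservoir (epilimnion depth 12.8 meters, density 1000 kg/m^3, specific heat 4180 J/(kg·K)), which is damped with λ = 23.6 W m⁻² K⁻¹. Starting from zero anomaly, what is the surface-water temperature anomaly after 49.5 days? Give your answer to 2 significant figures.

2.1 K

Areal heat capacity C = ρ c_p D = 1000 × 4180 × 12.8 = 5.35×10^7 J m⁻² K⁻¹.
τ = C / λ = 5.35×10^7 / 23.6 = 2.27×10^6 s.
Equilibrium anomaly ΔT_eq = F / λ = 57.8 / 23.6 = 2.45 K.
t = 49.5 days = 4.28×10^6 s, so t/τ = 1.89.
ΔT(t) = ΔT_eq (1 − e^(−t/τ)) = 2.45 × (1 − e^−1.89) = 2.08 K.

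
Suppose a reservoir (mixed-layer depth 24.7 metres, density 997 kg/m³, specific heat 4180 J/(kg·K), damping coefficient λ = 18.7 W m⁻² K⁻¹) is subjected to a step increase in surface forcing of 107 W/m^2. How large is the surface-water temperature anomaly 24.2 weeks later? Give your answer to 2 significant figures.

Areal heat capacity C = ρ c_p D = 997 × 4180 × 24.7 = 1.03×10^8 J m⁻² K⁻¹.
τ = C / λ = 1.03×10^8 / 18.7 = 5.50×10^6 s.
Equilibrium anomaly ΔT_eq = F / λ = 107 / 18.7 = 5.72 K.
t = 24.2 weeks = 1.46×10^7 s, so t/τ = 2.66.
ΔT(t) = ΔT_eq (1 − e^(−t/τ)) = 5.72 × (1 − e^−2.66) = 5.32 K.

5.3 K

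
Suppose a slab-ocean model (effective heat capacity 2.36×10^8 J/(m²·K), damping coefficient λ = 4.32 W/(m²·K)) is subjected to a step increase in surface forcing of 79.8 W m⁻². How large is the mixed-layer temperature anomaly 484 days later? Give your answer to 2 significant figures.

Areal heat capacity C = 2.36×10^8 J/(m²·K) (given).
τ = C / λ = 2.36×10^8 / 4.32 = 5.46×10^7 s.
Equilibrium anomaly ΔT_eq = F / λ = 79.8 / 4.32 = 18.5 K.
t = 484 days = 4.18×10^7 s, so t/τ = 0.765.
ΔT(t) = ΔT_eq (1 − e^(−t/τ)) = 18.5 × (1 − e^−0.765) = 9.88 K.

9.9 K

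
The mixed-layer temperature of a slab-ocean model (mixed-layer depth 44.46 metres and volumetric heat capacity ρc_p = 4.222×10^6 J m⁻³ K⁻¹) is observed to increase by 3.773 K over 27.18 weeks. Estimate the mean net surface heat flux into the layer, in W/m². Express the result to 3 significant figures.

Areal heat capacity C = ρc_p × D = 4.222×10^6 × 44.46 = 1.88×10^8 J/(m^2 K).
Required heat per unit area: Q = C ΔT = 1.88×10^8 × 3.773 = 7.08×10^8 J/m².
Flux F = Q / Δt = 7.08×10^8 / 1.64×10^7 s = 43.1 W/m².

43.1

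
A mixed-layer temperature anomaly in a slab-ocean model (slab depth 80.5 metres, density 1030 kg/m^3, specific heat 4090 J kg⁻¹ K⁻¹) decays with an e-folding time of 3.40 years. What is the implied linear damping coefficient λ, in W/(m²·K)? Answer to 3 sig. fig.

Areal heat capacity C = ρ c_p D = 1030 × 4090 × 80.5 = 3.39×10^8 J/(m²·K).
τ = 3.40 years = 1.07×10^8 s.
λ = C / τ = 3.39×10^8 / 1.07×10^8 = 3.16 W/(m²·K).

3.16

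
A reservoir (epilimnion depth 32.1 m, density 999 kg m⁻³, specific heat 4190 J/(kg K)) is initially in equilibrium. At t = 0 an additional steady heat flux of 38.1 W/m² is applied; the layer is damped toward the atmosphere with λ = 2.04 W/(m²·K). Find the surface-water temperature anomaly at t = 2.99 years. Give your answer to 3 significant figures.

14.2 K

Areal heat capacity C = ρ c_p D = 999 × 4190 × 32.1 = 1.34×10^8 J/(m^2 K).
τ = C / λ = 1.34×10^8 / 2.04 = 6.59×10^7 s.
Equilibrium anomaly ΔT_eq = F / λ = 38.1 / 2.04 = 18.7 K.
t = 2.99 years = 9.44×10^7 s, so t/τ = 1.43.
ΔT(t) = ΔT_eq (1 − e^(−t/τ)) = 18.7 × (1 − e^−1.43) = 14.2 K.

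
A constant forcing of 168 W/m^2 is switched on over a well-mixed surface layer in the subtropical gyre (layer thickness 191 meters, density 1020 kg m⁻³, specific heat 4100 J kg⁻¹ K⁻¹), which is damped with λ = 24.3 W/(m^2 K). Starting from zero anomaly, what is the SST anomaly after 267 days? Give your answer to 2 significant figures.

3.5 K

Areal heat capacity C = ρ c_p D = 1020 × 4100 × 191 = 7.99×10^8 J m⁻² K⁻¹.
τ = C / λ = 7.99×10^8 / 24.3 = 3.29×10^7 s.
Equilibrium anomaly ΔT_eq = F / λ = 168 / 24.3 = 6.91 K.
t = 267 days = 2.31×10^7 s, so t/τ = 0.702.
ΔT(t) = ΔT_eq (1 − e^(−t/τ)) = 6.91 × (1 − e^−0.702) = 3.49 K.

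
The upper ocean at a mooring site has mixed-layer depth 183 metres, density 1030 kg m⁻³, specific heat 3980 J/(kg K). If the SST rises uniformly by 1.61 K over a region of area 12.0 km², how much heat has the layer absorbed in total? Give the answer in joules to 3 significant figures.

Areal heat capacity C = ρ c_p D = 1030 × 3980 × 183 = 7.50×10^8 J/(m²·K).
Heat per unit area: q = C ΔT = 7.50×10^8 × 1.61 = 1.21×10^9 J/m².
Total heat: Q = q × A = 1.21×10^9 × (12.0 × 10⁶ m²) = 1.45×10^16 J.

1.45×10^16 J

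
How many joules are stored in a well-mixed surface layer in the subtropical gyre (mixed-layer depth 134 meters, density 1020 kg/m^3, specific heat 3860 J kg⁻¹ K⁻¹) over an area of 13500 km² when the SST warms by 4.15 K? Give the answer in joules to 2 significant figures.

3.0×10^19 J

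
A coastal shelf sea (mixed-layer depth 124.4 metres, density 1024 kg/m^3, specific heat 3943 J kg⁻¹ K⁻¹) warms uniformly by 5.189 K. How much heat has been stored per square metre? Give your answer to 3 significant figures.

2.61×10^9

Areal heat capacity C = ρ c_p D = 1024 × 3943 × 124.4 = 5.02×10^8 J/(m^2 K).
ΔQ = C ΔT = 5.02×10^8 × 5.189 = 2.61×10^9 J/m².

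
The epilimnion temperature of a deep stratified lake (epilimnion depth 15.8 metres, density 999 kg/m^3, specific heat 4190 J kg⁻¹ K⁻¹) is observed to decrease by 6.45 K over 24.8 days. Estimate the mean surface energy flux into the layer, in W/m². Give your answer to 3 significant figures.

-199

Areal heat capacity C = ρ c_p D = 999 × 4190 × 15.8 = 6.61×10^7 J m⁻² K⁻¹.
Required heat per unit area: Q = C ΔT = 6.61×10^7 × -6.45 = -4.27×10^8 J/m².
Flux F = Q / Δt = -4.27×10^8 / 2.14×10^6 s = -199 W/m².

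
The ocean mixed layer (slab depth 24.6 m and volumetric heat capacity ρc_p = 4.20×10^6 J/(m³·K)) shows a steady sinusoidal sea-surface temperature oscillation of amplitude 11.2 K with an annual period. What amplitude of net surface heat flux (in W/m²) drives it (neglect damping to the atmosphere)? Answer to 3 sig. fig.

231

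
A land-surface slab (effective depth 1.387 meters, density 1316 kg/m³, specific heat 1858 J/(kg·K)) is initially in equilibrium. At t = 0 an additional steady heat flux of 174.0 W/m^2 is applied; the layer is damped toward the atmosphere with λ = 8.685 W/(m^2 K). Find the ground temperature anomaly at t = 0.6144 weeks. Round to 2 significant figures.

12 K

Areal heat capacity C = ρ c_p D = 1316 × 1858 × 1.387 = 3.39×10^6 J/(m^2 K).
τ = C / λ = 3.39×10^6 / 8.685 = 3.90×10^5 s.
Equilibrium anomaly ΔT_eq = F / λ = 174.0 / 8.685 = 20.0 K.
t = 0.6144 weeks = 3.72×10^5 s, so t/τ = 0.952.
ΔT(t) = ΔT_eq (1 − e^(−t/τ)) = 20.0 × (1 − e^−0.952) = 12.3 K.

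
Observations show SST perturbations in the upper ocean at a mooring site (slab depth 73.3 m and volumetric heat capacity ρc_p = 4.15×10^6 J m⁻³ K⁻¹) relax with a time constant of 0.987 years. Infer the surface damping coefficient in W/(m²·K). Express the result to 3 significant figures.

Areal heat capacity C = ρc_p × D = 4.15×10^6 × 73.3 = 3.04×10^8 J/(m^2 K).
τ = 0.987 years = 3.11×10^7 s.
λ = C / τ = 3.04×10^8 / 3.11×10^7 = 9.77 W/(m²·K).

9.77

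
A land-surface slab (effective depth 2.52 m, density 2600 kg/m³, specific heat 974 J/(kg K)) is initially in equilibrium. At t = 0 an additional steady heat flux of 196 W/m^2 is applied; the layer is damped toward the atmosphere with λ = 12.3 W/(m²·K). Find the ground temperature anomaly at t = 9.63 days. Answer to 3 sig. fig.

Areal heat capacity C = ρ c_p D = 2600 × 974 × 2.52 = 6.38×10^6 J/(m^2 K).
τ = C / λ = 6.38×10^6 / 12.3 = 5.19×10^5 s.
Equilibrium anomaly ΔT_eq = F / λ = 196 / 12.3 = 15.9 K.
t = 9.63 days = 8.32×10^5 s, so t/τ = 1.60.
ΔT(t) = ΔT_eq (1 − e^(−t/τ)) = 15.9 × (1 − e^−1.60) = 12.7 K.

12.7 K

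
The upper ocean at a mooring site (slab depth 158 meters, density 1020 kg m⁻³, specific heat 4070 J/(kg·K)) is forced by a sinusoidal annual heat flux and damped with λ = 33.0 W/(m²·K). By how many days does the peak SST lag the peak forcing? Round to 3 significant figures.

76.9 days

Areal heat capacity C = ρ c_p D = 1020 × 4070 × 158 = 6.56×10^8 J/(m²·K).
ω = 2π / 3.15×10^7 s = 1.99×10^-7 s⁻¹.
Phase lag φ = arctan(Cω/λ) = arctan(131/33.0) = 1.32 rad.
Time lag = φ / ω = 1.32 / 1.99×10^-7 = 6.64×10^6 s = 76.9 days.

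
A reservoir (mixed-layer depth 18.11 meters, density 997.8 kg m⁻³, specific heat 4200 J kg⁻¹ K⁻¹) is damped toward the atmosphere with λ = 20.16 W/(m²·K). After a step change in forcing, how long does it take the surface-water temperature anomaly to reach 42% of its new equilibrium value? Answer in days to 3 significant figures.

23.7 days

Areal heat capacity C = ρ c_p D = 997.8 × 4200 × 18.11 = 7.59×10^7 J/(m^2 K).
τ = C / λ = 7.59×10^7 / 20.16 = 3.76×10^6 s.
Fraction reached: 1 − e^(−t/τ) = 0.42 ⇒ t = −τ ln(1 − 0.42) = τ × 0.545.
t = 2.05×10^6 s = 23.7 days.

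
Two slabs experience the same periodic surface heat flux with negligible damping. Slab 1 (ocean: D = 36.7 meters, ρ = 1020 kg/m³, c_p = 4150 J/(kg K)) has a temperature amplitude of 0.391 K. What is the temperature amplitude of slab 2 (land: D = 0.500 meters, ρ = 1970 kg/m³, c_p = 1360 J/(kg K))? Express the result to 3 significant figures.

45.3 K

C_ocean = 1.55×10^8 J/(m²·K); C_land = 1.34×10^6 J/(m²·K).
A ∝ 1/C ⇒ A_land = A_ocean × C_ocean/C_land = 0.391 × 116 = 45.3 K.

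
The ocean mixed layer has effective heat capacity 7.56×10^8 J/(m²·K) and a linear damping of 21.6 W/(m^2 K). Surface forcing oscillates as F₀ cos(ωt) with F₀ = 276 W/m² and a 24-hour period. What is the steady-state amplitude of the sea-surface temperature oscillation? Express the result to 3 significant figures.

0.00502 K

Areal heat capacity C = 7.56×10^8 J/(m²·K) (given).
Angular frequency ω = 2π / T = 2π / 86400 s = 7.27×10^-5 s⁻¹.
√((Cω)² + λ²) = √((55000)² + 21.6²) = 55000 W/(m²·K).
Amplitude A = F₀ / √((Cω)²+λ²) = 276 / 55000 = 0.00502 K.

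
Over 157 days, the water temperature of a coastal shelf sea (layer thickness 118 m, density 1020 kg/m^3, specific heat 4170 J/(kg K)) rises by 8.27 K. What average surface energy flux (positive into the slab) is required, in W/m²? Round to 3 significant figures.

Areal heat capacity C = ρ c_p D = 1020 × 4170 × 118 = 5.02×10^8 J/(m²·K).
Required heat per unit area: Q = C ΔT = 5.02×10^8 × 8.27 = 4.15×10^9 J/m².
Flux F = Q / Δt = 4.15×10^9 / 1.36×10^7 s = 306 W/m².

306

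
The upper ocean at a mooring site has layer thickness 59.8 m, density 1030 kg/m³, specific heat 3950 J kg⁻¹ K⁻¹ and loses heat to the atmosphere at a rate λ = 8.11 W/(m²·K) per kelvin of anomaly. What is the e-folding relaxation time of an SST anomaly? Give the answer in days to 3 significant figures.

Areal heat capacity C = ρ c_p D = 1030 × 3950 × 59.8 = 2.43×10^8 J m⁻² K⁻¹.
Relaxation time τ = C / λ = 2.43×10^8 / 8.11 = 3.00×10^7 s.
In days: 3.00×10^7 s / (86400 s/day) = 347 days.

347 days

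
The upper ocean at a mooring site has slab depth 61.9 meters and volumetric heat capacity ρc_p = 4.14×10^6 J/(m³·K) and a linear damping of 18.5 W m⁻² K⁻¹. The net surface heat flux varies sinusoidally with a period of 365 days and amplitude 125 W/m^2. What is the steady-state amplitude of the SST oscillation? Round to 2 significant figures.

2.3 K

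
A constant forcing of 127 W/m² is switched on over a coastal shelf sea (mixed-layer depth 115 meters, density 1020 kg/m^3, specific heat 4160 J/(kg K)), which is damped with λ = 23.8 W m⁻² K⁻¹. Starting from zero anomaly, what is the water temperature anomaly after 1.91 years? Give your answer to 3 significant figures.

5.05 K

Areal heat capacity C = ρ c_p D = 1020 × 4160 × 115 = 4.88×10^8 J m⁻² K⁻¹.
τ = C / λ = 4.88×10^8 / 23.8 = 2.05×10^7 s.
Equilibrium anomaly ΔT_eq = F / λ = 127 / 23.8 = 5.34 K.
t = 1.91 years = 6.03×10^7 s, so t/τ = 2.94.
ΔT(t) = ΔT_eq (1 − e^(−t/τ)) = 5.34 × (1 − e^−2.94) = 5.05 K.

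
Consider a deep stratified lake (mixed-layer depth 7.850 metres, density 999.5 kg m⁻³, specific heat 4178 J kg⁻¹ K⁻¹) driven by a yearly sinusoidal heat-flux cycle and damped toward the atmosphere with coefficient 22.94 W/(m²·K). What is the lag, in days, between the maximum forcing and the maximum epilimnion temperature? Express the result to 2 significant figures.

Areal heat capacity C = ρ c_p D = 999.5 × 4178 × 7.850 = 3.28×10^7 J/(m^2 K).
ω = 2π / 3.15×10^7 s = 1.99×10^-7 s⁻¹.
Phase lag φ = arctan(Cω/λ) = arctan(6.53/22.94) = 0.277 rad.
Time lag = φ / ω = 0.277 / 1.99×10^-7 = 1.39×10^6 s = 16.1 days.

16 days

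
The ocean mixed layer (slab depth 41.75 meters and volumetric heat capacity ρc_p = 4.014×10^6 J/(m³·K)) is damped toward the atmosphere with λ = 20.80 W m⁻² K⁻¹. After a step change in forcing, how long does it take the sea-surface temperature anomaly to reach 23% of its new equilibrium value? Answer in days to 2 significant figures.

24 days

Areal heat capacity C = ρc_p × D = 4.014×10^6 × 41.75 = 1.68×10^8 J/(m²·K).
τ = C / λ = 1.68×10^8 / 20.80 = 8.06×10^6 s.
Fraction reached: 1 − e^(−t/τ) = 0.23 ⇒ t = −τ ln(1 − 0.23) = τ × 0.261.
t = 2.11×10^6 s = 24.4 days.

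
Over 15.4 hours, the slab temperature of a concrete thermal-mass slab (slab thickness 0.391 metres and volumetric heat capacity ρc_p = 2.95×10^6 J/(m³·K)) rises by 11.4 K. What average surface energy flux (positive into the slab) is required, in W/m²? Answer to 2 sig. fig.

Areal heat capacity C = ρc_p × D = 2.95×10^6 × 0.391 = 1.15×10^6 J/(m^2 K).
Required heat per unit area: Q = C ΔT = 1.15×10^6 × 11.4 = 1.31×10^7 J/m².
Flux F = Q / Δt = 1.31×10^7 / 55400 s = 237 W/m².

240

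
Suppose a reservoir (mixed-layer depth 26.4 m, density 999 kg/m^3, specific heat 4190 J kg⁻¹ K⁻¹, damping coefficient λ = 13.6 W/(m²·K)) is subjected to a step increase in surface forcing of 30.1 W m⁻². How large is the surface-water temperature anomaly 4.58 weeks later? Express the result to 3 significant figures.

Areal heat capacity C = ρ c_p D = 999 × 4190 × 26.4 = 1.11×10^8 J m⁻² K⁻¹.
τ = C / λ = 1.11×10^8 / 13.6 = 8.13×10^6 s.
Equilibrium anomaly ΔT_eq = F / λ = 30.1 / 13.6 = 2.21 K.
t = 4.58 weeks = 2.77×10^6 s, so t/τ = 0.341.
ΔT(t) = ΔT_eq (1 − e^(−t/τ)) = 2.21 × (1 − e^−0.341) = 0.639 K.

0.639 K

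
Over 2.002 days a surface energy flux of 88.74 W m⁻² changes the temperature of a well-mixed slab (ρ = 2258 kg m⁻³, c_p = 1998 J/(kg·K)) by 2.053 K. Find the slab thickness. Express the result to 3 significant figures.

1.66 m

Heat input Q = F Δt = 88.74 × 1.73×10^5 s = 1.53×10^7 J/m².
Required areal heat capacity C = Q / ΔT = 7.48×10^6 J/(m²·K).
Depth D = C / (ρ c_p) = 7.48×10^6 / (2258 × 1998) = 1.66 m.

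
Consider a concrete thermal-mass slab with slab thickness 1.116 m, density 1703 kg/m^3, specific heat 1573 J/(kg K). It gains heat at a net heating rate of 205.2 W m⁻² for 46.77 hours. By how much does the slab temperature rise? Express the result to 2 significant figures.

12 K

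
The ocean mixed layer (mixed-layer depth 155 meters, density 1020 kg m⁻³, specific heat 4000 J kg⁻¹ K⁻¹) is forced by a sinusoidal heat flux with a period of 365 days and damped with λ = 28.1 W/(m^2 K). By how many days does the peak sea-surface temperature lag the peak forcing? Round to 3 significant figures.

78.5 days

Areal heat capacity C = ρ c_p D = 1020 × 4000 × 155 = 6.32×10^8 J m⁻² K⁻¹.
ω = 2π / 3.15×10^7 s = 1.99×10^-7 s⁻¹.
Phase lag φ = arctan(Cω/λ) = arctan(126/28.1) = 1.35 rad.
Time lag = φ / ω = 1.35 / 1.99×10^-7 = 6.78×10^6 s = 78.5 days.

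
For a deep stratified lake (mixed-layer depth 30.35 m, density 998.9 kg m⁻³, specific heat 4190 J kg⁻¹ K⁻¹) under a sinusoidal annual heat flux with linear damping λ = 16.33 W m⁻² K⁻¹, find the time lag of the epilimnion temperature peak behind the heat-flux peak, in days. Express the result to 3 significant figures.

Areal heat capacity C = ρ c_p D = 998.9 × 4190 × 30.35 = 1.27×10^8 J m⁻² K⁻¹.
ω = 2π / 3.15×10^7 s = 1.99×10^-7 s⁻¹.
Phase lag φ = arctan(Cω/λ) = arctan(25.3/16.33) = 0.998 rad.
Time lag = φ / ω = 0.998 / 1.99×10^-7 = 5.01×10^6 s = 58.0 days.

58.0 days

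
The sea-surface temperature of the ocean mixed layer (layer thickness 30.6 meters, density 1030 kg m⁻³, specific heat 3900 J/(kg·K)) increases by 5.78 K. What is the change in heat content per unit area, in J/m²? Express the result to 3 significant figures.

7.10×10^8

Areal heat capacity C = ρ c_p D = 1030 × 3900 × 30.6 = 1.23×10^8 J/(m²·K).
ΔQ = C ΔT = 1.23×10^8 × 5.78 = 7.10×10^8 J/m².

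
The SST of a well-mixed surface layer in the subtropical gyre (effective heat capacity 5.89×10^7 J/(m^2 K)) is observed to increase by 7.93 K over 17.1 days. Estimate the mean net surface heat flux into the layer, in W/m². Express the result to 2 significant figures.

320

Areal heat capacity C = 5.89×10^7 J/(m^2 K) (given).
Required heat per unit area: Q = C ΔT = 5.89×10^7 × 7.93 = 4.67×10^8 J/m².
Flux F = Q / Δt = 4.67×10^8 / 1.48×10^6 s = 316 W/m².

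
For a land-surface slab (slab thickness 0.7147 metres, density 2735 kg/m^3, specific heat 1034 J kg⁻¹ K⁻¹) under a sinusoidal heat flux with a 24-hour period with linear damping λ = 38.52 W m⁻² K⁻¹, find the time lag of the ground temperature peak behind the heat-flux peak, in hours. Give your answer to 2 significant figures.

5.0 hours

Areal heat capacity C = ρ c_p D = 2735 × 1034 × 0.7147 = 2.02×10^6 J/(m^2 K).
ω = 2π / 86400 s = 7.27×10^-5 s⁻¹.
Phase lag φ = arctan(Cω/λ) = arctan(147/38.52) = 1.31 rad.
Time lag = φ / ω = 1.31 / 7.27×10^-5 = 18100 s = 5.02 hours.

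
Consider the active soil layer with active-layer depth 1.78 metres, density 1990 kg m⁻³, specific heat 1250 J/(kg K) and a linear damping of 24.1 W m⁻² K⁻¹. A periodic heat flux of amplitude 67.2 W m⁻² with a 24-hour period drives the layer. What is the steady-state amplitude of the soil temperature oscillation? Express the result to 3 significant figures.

Areal heat capacity C = ρ c_p D = 1990 × 1250 × 1.78 = 4.43×10^6 J m⁻² K⁻¹.
Angular frequency ω = 2π / T = 2π / 86400 s = 7.27×10^-5 s⁻¹.
√((Cω)² + λ²) = √((322)² + 24.1²) = 323 W/(m²·K).
Amplitude A = F₀ / √((Cω)²+λ²) = 67.2 / 323 = 0.208 K.

0.208 K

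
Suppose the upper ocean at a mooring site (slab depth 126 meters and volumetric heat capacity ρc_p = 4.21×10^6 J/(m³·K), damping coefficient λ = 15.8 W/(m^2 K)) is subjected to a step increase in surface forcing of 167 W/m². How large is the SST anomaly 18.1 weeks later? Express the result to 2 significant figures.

Areal heat capacity C = ρc_p × D = 4.21×10^6 × 126 = 5.30×10^8 J/(m²·K).
τ = C / λ = 5.30×10^8 / 15.8 = 3.36×10^7 s.
Equilibrium anomaly ΔT_eq = F / λ = 167 / 15.8 = 10.6 K.
t = 18.1 weeks = 1.09×10^7 s, so t/τ = 0.326.
ΔT(t) = ΔT_eq (1 − e^(−t/τ)) = 10.6 × (1 − e^−0.326) = 2.94 K.

2.9 K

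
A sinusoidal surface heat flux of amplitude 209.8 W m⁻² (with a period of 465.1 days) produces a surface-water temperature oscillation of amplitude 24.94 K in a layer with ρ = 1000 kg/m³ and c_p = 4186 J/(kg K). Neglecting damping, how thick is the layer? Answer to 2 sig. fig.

ω = 2π / 4.02×10^7 s = 1.56×10^-7 s⁻¹.
Required C = F₀ / (A ω) = 209.8 / (24.94 × 1.56×10^-7) = 5.38×10^7 J/(m²·K).
D = C / (ρ c_p) = 5.38×10^7 / (1000 × 4186) = 12.9 m.

13 m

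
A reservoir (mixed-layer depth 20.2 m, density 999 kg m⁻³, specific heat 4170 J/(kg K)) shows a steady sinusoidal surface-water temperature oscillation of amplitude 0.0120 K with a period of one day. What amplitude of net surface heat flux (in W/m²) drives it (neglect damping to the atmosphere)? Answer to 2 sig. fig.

Areal heat capacity C = ρ c_p D = 999 × 4170 × 20.2 = 8.41×10^7 J/(m²·K).
ω = 2π / 86400 s = 7.27×10^-5 s⁻¹.
Cω = 8.41×10^7 × 7.27×10^-5 = 6120 W/(m²·K).
F₀ = A × Cω = 0.0120 × 6120 = 73.4 W/m².

73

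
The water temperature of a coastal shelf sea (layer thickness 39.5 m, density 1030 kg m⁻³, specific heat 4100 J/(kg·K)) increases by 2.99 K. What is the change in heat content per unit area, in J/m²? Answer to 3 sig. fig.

4.99×10^8

Areal heat capacity C = ρ c_p D = 1030 × 4100 × 39.5 = 1.67×10^8 J m⁻² K⁻¹.
ΔQ = C ΔT = 1.67×10^8 × 2.99 = 4.99×10^8 J/m².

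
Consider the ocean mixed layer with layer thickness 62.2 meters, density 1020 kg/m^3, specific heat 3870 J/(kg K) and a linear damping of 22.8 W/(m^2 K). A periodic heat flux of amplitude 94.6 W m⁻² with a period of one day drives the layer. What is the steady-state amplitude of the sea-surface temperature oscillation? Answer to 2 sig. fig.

Areal heat capacity C = ρ c_p D = 1020 × 3870 × 62.2 = 2.46×10^8 J/(m^2 K).
Angular frequency ω = 2π / T = 2π / 86400 s = 7.27×10^-5 s⁻¹.
√((Cω)² + λ²) = √((17900)² + 22.8²) = 17900 W/(m²·K).
Amplitude A = F₀ / √((Cω)²+λ²) = 94.6 / 17900 = 0.00530 K.

0.0053 K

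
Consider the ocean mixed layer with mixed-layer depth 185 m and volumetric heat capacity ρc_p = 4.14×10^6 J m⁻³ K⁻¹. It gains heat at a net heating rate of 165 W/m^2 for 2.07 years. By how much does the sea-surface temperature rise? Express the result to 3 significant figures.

Areal heat capacity C = ρc_p × D = 4.14×10^6 × 185 = 7.66×10^8 J m⁻² K⁻¹.
Net heat input Q = F Δt = 165 × (2.07 years × 3.156×10^7 s/year) = 1.08×10^10 J/m².
ΔT = Q / C = 1.08×10^10 / 7.66×10^8 = 14.1 K.

14.1 K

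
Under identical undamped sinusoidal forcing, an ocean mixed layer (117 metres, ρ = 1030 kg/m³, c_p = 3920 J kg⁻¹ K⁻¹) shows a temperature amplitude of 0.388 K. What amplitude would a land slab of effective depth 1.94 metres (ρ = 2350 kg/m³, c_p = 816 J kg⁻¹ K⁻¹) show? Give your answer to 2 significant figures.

C_ocean = 4.72×10^8 J/(m²·K); C_land = 3.72×10^6 J/(m²·K).
A ∝ 1/C ⇒ A_land = A_ocean × C_ocean/C_land = 0.388 × 127 = 49.3 K.

49 K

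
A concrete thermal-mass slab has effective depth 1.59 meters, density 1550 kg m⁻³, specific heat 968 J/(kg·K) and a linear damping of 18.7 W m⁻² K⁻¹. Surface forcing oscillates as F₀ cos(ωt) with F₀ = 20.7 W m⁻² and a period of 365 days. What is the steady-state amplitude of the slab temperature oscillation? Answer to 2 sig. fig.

Areal heat capacity C = ρ c_p D = 1550 × 968 × 1.59 = 2.39×10^6 J/(m²·K).
Angular frequency ω = 2π / T = 2π / 3.15×10^7 s = 1.99×10^-7 s⁻¹.
√((Cω)² + λ²) = √((0.475)² + 18.7²) = 18.7 W/(m²·K).
Amplitude A = F₀ / √((Cω)²+λ²) = 20.7 / 18.7 = 1.11 K.

1.1 K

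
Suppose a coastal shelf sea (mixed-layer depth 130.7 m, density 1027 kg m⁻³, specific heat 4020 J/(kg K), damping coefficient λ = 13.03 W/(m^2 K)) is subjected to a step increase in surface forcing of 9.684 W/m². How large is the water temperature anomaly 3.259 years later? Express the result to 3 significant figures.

0.681 K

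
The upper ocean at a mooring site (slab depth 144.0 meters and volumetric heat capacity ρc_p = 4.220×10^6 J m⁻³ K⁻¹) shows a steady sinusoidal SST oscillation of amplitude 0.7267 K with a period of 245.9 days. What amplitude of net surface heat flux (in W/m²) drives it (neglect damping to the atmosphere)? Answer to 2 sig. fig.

130

Areal heat capacity C = ρc_p × D = 4.220×10^6 × 144.0 = 6.08×10^8 J m⁻² K⁻¹.
ω = 2π / 2.12×10^7 s = 2.96×10^-7 s⁻¹.
Cω = 6.08×10^8 × 2.96×10^-7 = 180 W/(m²·K).
F₀ = A × Cω = 0.7267 × 180 = 131 W/m².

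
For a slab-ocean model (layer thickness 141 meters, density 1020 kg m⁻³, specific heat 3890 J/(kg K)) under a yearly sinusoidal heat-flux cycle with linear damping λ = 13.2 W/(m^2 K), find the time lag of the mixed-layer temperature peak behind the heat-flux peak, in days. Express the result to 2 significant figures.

Areal heat capacity C = ρ c_p D = 1020 × 3890 × 141 = 5.59×10^8 J m⁻² K⁻¹.
ω = 2π / 3.15×10^7 s = 1.99×10^-7 s⁻¹.
Phase lag φ = arctan(Cω/λ) = arctan(111/13.2) = 1.45 rad.
Time lag = φ / ω = 1.45 / 1.99×10^-7 = 7.29×10^6 s = 84.4 days.

84 days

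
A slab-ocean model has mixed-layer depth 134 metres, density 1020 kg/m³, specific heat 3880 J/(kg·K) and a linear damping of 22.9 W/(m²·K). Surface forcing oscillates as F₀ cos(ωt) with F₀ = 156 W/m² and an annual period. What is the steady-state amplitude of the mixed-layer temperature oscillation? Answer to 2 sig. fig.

1.4 K

Areal heat capacity C = ρ c_p D = 1020 × 3880 × 134 = 5.30×10^8 J/(m²·K).
Angular frequency ω = 2π / T = 2π / 3.15×10^7 s = 1.99×10^-7 s⁻¹.
√((Cω)² + λ²) = √((106)² + 22.9²) = 108 W/(m²·K).
Amplitude A = F₀ / √((Cω)²+λ²) = 156 / 108 = 1.44 K.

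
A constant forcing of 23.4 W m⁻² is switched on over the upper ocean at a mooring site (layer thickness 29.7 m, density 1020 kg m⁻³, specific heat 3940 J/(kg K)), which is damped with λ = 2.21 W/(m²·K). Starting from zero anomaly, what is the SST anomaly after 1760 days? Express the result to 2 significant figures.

Areal heat capacity C = ρ c_p D = 1020 × 3940 × 29.7 = 1.19×10^8 J m⁻² K⁻¹.
τ = C / λ = 1.19×10^8 / 2.21 = 5.40×10^7 s.
Equilibrium anomaly ΔT_eq = F / λ = 23.4 / 2.21 = 10.6 K.
t = 1760 days = 1.52×10^8 s, so t/τ = 2.82.
ΔT(t) = ΔT_eq (1 − e^(−t/τ)) = 10.6 × (1 − e^−2.82) = 9.95 K.

10 K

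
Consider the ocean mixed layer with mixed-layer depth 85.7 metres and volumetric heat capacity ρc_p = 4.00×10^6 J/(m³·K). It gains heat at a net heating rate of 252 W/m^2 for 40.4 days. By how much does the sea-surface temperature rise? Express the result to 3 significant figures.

2.57 K

Areal heat capacity C = ρc_p × D = 4.00×10^6 × 85.7 = 3.43×10^8 J m⁻² K⁻¹.
Net heat input Q = F Δt = 252 × (40.4 days × 86400 s/day) = 8.80×10^8 J/m².
ΔT = Q / C = 8.80×10^8 / 3.43×10^8 = 2.57 K.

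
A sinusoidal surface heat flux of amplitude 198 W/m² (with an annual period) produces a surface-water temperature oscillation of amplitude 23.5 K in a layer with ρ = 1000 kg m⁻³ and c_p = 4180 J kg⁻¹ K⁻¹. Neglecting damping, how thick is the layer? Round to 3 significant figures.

10.1 m

ω = 2π / 3.15×10^7 s = 1.99×10^-7 s⁻¹.
Required C = F₀ / (A ω) = 198 / (23.5 × 1.99×10^-7) = 4.23×10^7 J/(m²·K).
D = C / (ρ c_p) = 4.23×10^7 / (1000 × 4180) = 10.1 m.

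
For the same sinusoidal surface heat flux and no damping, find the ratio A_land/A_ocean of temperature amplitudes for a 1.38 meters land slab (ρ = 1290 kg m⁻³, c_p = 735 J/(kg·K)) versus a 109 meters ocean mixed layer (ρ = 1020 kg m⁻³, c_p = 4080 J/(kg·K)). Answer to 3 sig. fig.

C_ocean = 1020 × 4080 × 109 = 4.54×10^8 J/(m²·K).
C_land = 1290 × 735 × 1.38 = 1.31×10^6 J/(m²·K).
Undamped amplitude ∝ 1/C, so A_land/A_ocean = C_ocean/C_land = 347.

347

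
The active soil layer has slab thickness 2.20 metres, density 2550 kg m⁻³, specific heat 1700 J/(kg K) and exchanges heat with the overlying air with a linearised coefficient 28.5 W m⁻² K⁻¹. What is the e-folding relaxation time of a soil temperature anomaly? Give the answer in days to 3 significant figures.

3.87 days

Areal heat capacity C = ρ c_p D = 2550 × 1700 × 2.20 = 9.54×10^6 J m⁻² K⁻¹.
Relaxation time τ = C / λ = 9.54×10^6 / 28.5 = 3.35×10^5 s.
In days: 3.35×10^5 s / (86400 s/day) = 3.87 days.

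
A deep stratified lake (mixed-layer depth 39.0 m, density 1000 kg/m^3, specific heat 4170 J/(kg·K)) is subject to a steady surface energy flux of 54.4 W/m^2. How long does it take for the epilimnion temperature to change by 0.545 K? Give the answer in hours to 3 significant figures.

453 hours

Areal heat capacity C = ρ c_p D = 1000 × 4170 × 39.0 = 1.63×10^8 J m⁻² K⁻¹.
Time required: Δt = C ΔT / F = 1.63×10^8 × 0.545 / 54.4 = 1.63×10^6 s.
In hours: 1.63×10^6 s / (3600 s/hour) = 453 hours.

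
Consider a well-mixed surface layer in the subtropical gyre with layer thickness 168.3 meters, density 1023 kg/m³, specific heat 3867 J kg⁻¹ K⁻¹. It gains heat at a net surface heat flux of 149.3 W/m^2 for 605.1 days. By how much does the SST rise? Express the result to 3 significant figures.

11.7 K

Areal heat capacity C = ρ c_p D = 1023 × 3867 × 168.3 = 6.66×10^8 J m⁻² K⁻¹.
Net heat input Q = F Δt = 149.3 × (605.1 days × 86400 s/day) = 7.81×10^9 J/m².
ΔT = Q / C = 7.81×10^9 / 6.66×10^8 = 11.7 K.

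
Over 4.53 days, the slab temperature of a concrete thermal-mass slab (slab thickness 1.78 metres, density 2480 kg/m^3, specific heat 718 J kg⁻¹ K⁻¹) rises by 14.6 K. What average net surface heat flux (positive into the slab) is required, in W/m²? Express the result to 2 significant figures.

Areal heat capacity C = ρ c_p D = 2480 × 718 × 1.78 = 3.17×10^6 J/(m²·K).
Required heat per unit area: Q = C ΔT = 3.17×10^6 × 14.6 = 4.63×10^7 J/m².
Flux F = Q / Δt = 4.63×10^7 / 3.91×10^5 s = 118 W/m².

120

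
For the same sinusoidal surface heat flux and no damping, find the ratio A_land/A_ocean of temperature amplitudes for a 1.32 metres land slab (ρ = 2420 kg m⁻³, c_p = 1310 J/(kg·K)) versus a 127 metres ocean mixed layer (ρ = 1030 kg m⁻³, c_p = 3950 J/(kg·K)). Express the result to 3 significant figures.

123

C_ocean = 1030 × 3950 × 127 = 5.17×10^8 J/(m²·K).
C_land = 2420 × 1310 × 1.32 = 4.18×10^6 J/(m²·K).
Undamped amplitude ∝ 1/C, so A_land/A_ocean = C_ocean/C_land = 123.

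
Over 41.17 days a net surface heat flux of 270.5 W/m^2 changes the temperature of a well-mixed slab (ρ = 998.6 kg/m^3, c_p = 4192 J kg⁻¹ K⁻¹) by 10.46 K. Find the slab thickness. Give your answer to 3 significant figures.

Heat input Q = F Δt = 270.5 × 3.56×10^6 s = 9.62×10^8 J/m².
Required areal heat capacity C = Q / ΔT = 9.20×10^7 J/(m²·K).
Depth D = C / (ρ c_p) = 9.20×10^7 / (998.6 × 4192) = 22.0 m.

22.0 m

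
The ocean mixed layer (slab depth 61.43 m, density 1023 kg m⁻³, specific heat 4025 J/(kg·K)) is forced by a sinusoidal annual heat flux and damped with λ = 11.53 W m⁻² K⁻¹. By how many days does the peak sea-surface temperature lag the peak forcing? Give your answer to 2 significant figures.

78 days

Areal heat capacity C = ρ c_p D = 1023 × 4025 × 61.43 = 2.53×10^8 J/(m²·K).
ω = 2π / 3.15×10^7 s = 1.99×10^-7 s⁻¹.
Phase lag φ = arctan(Cω/λ) = arctan(50.4/11.53) = 1.35 rad.
Time lag = φ / ω = 1.35 / 1.99×10^-7 = 6.76×10^6 s = 78.2 days.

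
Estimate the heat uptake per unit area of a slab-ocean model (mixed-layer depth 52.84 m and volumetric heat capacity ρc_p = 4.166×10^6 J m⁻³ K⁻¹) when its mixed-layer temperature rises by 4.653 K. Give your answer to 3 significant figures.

1.02×10^9

Areal heat capacity C = ρc_p × D = 4.166×10^6 × 52.84 = 2.20×10^8 J m⁻² K⁻¹.
ΔQ = C ΔT = 2.20×10^8 × 4.653 = 1.02×10^9 J/m².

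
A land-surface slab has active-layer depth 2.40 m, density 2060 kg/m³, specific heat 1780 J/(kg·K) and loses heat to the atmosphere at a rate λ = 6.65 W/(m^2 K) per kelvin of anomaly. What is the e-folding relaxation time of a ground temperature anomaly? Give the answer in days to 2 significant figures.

15 days

Areal heat capacity C = ρ c_p D = 2060 × 1780 × 2.40 = 8.80×10^6 J m⁻² K⁻¹.
Relaxation time τ = C / λ = 8.80×10^6 / 6.65 = 1.32×10^6 s.
In days: 1.32×10^6 s / (86400 s/day) = 15.3 days.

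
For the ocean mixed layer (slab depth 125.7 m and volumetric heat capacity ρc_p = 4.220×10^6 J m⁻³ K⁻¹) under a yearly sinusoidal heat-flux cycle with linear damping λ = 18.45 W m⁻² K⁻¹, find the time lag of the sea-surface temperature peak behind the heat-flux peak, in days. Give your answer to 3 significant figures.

81.2 days

Areal heat capacity C = ρc_p × D = 4.220×10^6 × 125.7 = 5.30×10^8 J/(m²·K).
ω = 2π / 3.15×10^7 s = 1.99×10^-7 s⁻¹.
Phase lag φ = arctan(Cω/λ) = arctan(106/18.45) = 1.40 rad.
Time lag = φ / ω = 1.40 / 1.99×10^-7 = 7.02×10^6 s = 81.2 days.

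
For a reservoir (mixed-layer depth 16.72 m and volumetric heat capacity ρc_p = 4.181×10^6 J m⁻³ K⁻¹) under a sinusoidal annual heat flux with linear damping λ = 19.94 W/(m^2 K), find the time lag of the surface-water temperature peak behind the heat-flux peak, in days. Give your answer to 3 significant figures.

Areal heat capacity C = ρc_p × D = 4.181×10^6 × 16.72 = 6.99×10^7 J m⁻² K⁻¹.
ω = 2π / 3.15×10^7 s = 1.99×10^-7 s⁻¹.
Phase lag φ = arctan(Cω/λ) = arctan(13.9/19.94) = 0.610 rad.
Time lag = φ / ω = 0.610 / 1.99×10^-7 = 3.06×10^6 s = 35.4 days.

35.4 days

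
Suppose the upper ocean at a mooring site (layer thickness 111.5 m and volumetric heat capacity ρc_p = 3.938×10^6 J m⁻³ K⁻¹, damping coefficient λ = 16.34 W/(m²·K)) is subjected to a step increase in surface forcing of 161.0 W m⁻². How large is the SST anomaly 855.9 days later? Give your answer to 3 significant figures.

9.22 K

Areal heat capacity C = ρc_p × D = 3.938×10^6 × 111.5 = 4.39×10^8 J m⁻² K⁻¹.
τ = C / λ = 4.39×10^8 / 16.34 = 2.69×10^7 s.
Equilibrium anomaly ΔT_eq = F / λ = 161.0 / 16.34 = 9.85 K.
t = 855.9 days = 7.39×10^7 s, so t/τ = 2.75.
ΔT(t) = ΔT_eq (1 − e^(−t/τ)) = 9.85 × (1 − e^−2.75) = 9.22 K.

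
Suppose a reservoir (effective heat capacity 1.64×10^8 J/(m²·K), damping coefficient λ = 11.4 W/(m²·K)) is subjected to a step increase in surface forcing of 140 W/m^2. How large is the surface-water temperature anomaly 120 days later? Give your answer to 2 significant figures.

Areal heat capacity C = 1.64×10^8 J/(m²·K) (given).
τ = C / λ = 1.64×10^8 / 11.4 = 1.44×10^7 s.
Equilibrium anomaly ΔT_eq = F / λ = 140 / 11.4 = 12.3 K.
t = 120 days = 1.04×10^7 s, so t/τ = 0.721.
ΔT(t) = ΔT_eq (1 − e^(−t/τ)) = 12.3 × (1 − e^−0.721) = 6.31 K.

6.3 K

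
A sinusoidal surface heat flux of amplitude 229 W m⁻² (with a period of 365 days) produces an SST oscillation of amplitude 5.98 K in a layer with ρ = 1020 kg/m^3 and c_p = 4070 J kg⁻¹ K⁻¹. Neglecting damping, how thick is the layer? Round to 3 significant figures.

46.3 m

ω = 2π / 3.15×10^7 s = 1.99×10^-7 s⁻¹.
Required C = F₀ / (A ω) = 229 / (5.98 × 1.99×10^-7) = 1.92×10^8 J/(m²·K).
D = C / (ρ c_p) = 1.92×10^8 / (1020 × 4070) = 46.3 m.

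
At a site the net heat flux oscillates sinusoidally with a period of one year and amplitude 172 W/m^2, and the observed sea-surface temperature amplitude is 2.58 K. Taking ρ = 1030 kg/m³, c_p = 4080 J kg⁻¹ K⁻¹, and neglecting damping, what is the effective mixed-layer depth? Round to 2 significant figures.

80 m

ω = 2π / 3.15×10^7 s = 1.99×10^-7 s⁻¹.
Required C = F₀ / (A ω) = 172 / (2.58 × 1.99×10^-7) = 3.35×10^8 J/(m²·K).
D = C / (ρ c_p) = 3.35×10^8 / (1030 × 4080) = 79.6 m.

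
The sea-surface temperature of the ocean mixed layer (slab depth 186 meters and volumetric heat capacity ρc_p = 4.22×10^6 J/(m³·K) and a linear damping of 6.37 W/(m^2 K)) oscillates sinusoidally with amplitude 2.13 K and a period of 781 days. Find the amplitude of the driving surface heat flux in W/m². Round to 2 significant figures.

160

Areal heat capacity C = ρc_p × D = 4.22×10^6 × 186 = 7.85×10^8 J m⁻² K⁻¹.
ω = 2π / 6.75×10^7 s = 9.31×10^-8 s⁻¹.
√((Cω)² + λ²) = √((73.1)² + 6.37²) = 73.4 W/(m²·K).
F₀ = A × √((Cω)²+λ²) = 2.13 × 73.4 = 156 W/m².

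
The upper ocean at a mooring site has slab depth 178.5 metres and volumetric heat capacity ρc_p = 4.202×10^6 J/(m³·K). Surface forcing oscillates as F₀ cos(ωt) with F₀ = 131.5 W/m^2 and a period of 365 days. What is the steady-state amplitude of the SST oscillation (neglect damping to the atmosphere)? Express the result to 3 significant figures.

0.880 K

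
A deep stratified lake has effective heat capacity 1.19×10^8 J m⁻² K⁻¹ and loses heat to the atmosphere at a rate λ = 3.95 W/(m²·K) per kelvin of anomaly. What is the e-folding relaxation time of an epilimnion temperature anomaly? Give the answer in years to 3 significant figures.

Areal heat capacity C = 1.19×10^8 J m⁻² K⁻¹ (given).
Relaxation time τ = C / λ = 1.19×10^8 / 3.95 = 3.01×10^7 s.
In years: 3.01×10^7 s / (3.156×10^7 s/year) = 0.955 years.

0.955 years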